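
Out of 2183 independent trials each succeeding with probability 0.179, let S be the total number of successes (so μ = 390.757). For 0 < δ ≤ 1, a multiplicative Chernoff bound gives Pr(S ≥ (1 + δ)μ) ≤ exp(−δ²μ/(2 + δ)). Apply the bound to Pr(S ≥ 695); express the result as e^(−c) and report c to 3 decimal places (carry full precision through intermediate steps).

Write 695 = (1 + δ)μ, so δ = 695/390.757 − 1 = 0.778599…
Then the exponent is δ²μ/(2 + δ) = (695 − μ)² / (μ·(2 + δ)) = 85.252780.

85.253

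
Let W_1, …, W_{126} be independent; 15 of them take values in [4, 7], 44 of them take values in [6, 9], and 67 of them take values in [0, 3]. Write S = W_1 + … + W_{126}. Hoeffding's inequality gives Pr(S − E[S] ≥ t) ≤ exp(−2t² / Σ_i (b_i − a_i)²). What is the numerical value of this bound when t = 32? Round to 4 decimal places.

Σ(b_i − a_i)² = 15·3² + 44·3² + 67·3² = 1134.
Exponent = 2·32² / 1134 = 1.80600.
Bound = exp(−1.80600) = 0.16431.

0.1643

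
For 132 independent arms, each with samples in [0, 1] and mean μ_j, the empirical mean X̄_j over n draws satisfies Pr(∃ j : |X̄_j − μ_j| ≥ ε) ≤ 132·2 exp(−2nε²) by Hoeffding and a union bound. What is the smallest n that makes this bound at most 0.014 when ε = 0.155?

Need 2·132·exp(−2nε²) ≤ 0.014, i.e. exp(−2nε²) ≤ 0.014/264.
So 2nε² ≥ ln(264/0.014) = 9.844647.
Hence n ≥ 9.844647/(2·0.155²) = 204.883.
The smallest integer n is 205.

205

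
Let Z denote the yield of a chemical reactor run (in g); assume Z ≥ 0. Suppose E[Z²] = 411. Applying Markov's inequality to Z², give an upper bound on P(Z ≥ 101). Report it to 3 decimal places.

Since Z ≥ 0, the event {Z ≥ 101} is the same as {Z² ≥ 10201}.
Markov's inequality applied to Z² gives P(Z² ≥ 10201) ≤ E[Z²]/10201 = 411/10201 = 0.0403.

0.040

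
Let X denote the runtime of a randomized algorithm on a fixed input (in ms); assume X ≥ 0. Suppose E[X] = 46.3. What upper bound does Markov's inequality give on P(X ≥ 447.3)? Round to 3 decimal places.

Markov's inequality: for a non-negative random variable, P(X ≥ a) ≤ E[X]/a.
Here E[X] = 46.3 and a = 447.3, so the bound is 46.3/447.3 = 0.1035.

0.104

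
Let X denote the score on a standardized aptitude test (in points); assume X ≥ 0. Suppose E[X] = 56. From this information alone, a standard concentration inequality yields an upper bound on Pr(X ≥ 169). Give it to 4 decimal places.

0.3314

Only the mean of a non-negative variable is known, so Markov's inequality is the applicable tail bound.
Markov's inequality: for a non-negative random variable, Pr(X ≥ a) ≤ E[X]/a.
Here E[X] = 56 and a = 169, so the bound is 56/169 = 0.3314.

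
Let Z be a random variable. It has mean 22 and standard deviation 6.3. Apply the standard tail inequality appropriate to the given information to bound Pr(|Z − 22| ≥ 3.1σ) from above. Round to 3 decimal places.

Mean and variance are known, so Chebyshev's inequality applies.
Chebyshev: Pr(|Z − μ| ≥ t) ≤ Var(Z)/t².
Var(Z) = σ² = 6.3² = 39.69.
t = 3.1·6.3 = 19.53.
Bound = 39.69 / 381.4209 = 0.1041.

0.104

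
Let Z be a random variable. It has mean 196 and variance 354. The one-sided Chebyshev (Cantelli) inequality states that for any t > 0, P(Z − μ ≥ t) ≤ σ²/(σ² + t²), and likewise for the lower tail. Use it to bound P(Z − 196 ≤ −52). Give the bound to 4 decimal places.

0.1158

Here σ² = 354 and t = 52, so σ² + t² = 3058.
Cantelli's bound: 354/3058 = 0.1158.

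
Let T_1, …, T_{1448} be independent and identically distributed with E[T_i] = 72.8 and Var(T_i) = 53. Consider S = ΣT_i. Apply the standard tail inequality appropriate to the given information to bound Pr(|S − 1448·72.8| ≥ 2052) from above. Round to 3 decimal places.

0.018

With mean and variance of each term known, Chebyshev's inequality bounds the deviation of the sum (or sample mean).
Var(S) = n·Var(T_i) = 1448·53 = 76744.
Chebyshev: Pr(|S − 1448·72.8| ≥ 2052) ≤ Var(S)/2052² = 76744/4210704 = 0.0182.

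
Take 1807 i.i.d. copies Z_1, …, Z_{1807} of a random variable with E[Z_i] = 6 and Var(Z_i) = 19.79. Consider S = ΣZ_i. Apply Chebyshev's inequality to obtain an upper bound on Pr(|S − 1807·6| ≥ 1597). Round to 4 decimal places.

Var(S) = n·Var(Z_i) = 1807·19.79 = 35760.53.
Chebyshev: Pr(|S − 1807·6| ≥ 1597) ≤ Var(S)/1597² = 35760.53/2550409 = 0.0140.

0.0140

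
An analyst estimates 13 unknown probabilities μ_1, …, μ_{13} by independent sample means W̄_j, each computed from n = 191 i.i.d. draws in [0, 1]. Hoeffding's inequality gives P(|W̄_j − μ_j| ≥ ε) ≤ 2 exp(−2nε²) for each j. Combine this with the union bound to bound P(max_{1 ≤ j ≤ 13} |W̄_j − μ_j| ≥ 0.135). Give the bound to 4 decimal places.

Per-experiment Hoeffding bound: 2·exp(−2·191·0.135²) = 2·exp(−6.96195) = 0.0018945.
Union bound over 13 events: 13·0.0018945 = 0.02463.

0.0246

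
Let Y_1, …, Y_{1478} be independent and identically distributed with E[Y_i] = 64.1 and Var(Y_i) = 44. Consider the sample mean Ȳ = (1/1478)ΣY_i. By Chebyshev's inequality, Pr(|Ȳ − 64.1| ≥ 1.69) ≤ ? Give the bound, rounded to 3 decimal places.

Var(Ȳ) = Var(Y_i)/n = 44/1478 = 0.02977.
Chebyshev: Pr(|Ȳ − 64.1| ≥ 1.69) ≤ Var(Ȳ)/(1.69)² = 44/(1478·1.69²) = 0.0104.

0.010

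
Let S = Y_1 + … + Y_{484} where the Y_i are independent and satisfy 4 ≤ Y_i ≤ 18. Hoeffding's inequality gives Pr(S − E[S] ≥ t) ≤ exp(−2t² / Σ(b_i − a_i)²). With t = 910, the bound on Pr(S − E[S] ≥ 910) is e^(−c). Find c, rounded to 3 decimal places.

17.459

Σ(b_i − a_i)² = 484·(14)² = 94864.
c = 2t²/94864 = 2·910²/94864 = 17.4587.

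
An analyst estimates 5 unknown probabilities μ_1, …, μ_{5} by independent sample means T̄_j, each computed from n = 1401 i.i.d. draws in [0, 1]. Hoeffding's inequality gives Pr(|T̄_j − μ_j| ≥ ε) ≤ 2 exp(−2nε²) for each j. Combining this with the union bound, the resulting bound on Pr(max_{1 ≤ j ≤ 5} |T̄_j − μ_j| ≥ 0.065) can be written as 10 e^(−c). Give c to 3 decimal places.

Union bound over the 5 events: Pr(max_{1 ≤ j ≤ 5} |T̄_j − μ_j| ≥ 0.065) ≤ 5·2·exp(−2nε²) = 10 exp(−2·1401·0.065²).
So c = 2·1401·0.065² = 11.8384.

11.838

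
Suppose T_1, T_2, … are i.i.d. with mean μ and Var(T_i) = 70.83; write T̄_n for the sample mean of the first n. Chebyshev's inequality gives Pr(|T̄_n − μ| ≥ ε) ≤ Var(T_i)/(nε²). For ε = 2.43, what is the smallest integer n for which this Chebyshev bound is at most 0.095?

Require 70.83/(n·2.43²) ≤ 0.095, i.e. n ≥ 70.83/(0.095·2.43²) = 126.264.
The smallest integer n is 127.

127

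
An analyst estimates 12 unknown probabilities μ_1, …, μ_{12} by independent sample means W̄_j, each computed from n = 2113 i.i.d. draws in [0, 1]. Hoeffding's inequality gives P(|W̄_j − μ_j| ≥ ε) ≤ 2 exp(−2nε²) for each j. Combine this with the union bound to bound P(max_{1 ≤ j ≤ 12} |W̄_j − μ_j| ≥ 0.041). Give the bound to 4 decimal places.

Per-experiment Hoeffding bound: 2·exp(−2·2113·0.041²) = 2·exp(−7.10391) = 0.0016438.
Union bound over 12 events: 12·0.0016438 = 0.01973.

0.0197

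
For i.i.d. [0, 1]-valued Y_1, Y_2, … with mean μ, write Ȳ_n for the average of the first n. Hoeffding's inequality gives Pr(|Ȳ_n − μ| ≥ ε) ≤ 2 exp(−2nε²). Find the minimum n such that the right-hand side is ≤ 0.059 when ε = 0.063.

Require 2·exp(−2nε²) ≤ 0.059, i.e. 2nε² ≥ ln(2/0.059) = 3.523365.
So n ≥ 3.523365 / (2·0.063²) = 443.861.
The smallest integer n is 444.

444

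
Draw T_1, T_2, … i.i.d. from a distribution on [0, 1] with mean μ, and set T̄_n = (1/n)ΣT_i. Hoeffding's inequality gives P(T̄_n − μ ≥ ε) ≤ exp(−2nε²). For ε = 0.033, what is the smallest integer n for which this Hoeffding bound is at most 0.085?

1132

Require exp(−2nε²) ≤ 0.085, i.e. 2nε² ≥ ln(1/0.085) = 2.465104.
So n ≥ 2.465104 / (2·0.033²) = 1131.820.
The smallest integer n is 1132.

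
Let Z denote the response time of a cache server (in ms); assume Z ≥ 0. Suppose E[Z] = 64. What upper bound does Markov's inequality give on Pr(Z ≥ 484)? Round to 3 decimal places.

0.132

Markov's inequality: for a non-negative random variable, Pr(Z ≥ a) ≤ E[Z]/a.
Here E[Z] = 64 and a = 484, so the bound is 64/484 = 0.1322.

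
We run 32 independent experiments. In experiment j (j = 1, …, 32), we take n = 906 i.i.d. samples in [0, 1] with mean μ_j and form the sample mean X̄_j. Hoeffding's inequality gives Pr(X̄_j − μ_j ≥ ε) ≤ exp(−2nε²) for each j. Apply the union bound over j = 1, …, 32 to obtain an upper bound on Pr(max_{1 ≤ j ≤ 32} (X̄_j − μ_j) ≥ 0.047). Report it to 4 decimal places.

Per-experiment Hoeffding bound: exp(−2·906·0.047²) = exp(−4.00271) = 0.018266.
Union bound over 32 events: 32·0.018266 = 0.58452.

0.5845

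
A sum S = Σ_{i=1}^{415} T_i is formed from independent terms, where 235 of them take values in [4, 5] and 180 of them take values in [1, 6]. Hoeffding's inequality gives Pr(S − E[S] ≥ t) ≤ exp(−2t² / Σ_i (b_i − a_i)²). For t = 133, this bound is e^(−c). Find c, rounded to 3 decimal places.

7.472

Σ(b_i − a_i)² = 235·1² + 180·5² = 4735.
c = 2t² / 4735 = 2·133² / 4735 = 7.4716.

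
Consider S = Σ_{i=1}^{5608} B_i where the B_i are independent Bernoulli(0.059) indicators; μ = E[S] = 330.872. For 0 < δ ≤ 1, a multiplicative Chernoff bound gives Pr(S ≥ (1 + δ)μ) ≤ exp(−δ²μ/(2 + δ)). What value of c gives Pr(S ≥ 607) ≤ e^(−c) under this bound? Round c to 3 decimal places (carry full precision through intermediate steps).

81.298

Write 607 = (1 + δ)μ, so δ = 607/330.872 − 1 = 0.8345463…
Then the exponent is δ²μ/(2 + δ) = (607 − μ)² / (μ·(2 + δ)) = 81.297525.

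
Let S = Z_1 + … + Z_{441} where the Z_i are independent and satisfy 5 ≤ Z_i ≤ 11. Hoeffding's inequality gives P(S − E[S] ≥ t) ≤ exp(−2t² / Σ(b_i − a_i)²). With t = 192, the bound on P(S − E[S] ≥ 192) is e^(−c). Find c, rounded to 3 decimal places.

Σ(b_i − a_i)² = 441·(6)² = 15876.
c = 2t²/15876 = 2·192²/15876 = 4.6440.

4.644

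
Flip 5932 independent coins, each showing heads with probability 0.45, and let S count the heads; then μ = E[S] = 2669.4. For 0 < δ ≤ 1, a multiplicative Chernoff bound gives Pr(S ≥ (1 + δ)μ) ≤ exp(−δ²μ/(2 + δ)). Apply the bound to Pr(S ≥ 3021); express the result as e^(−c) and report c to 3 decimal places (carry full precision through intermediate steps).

Write 3021 = (1 + δ)μ, so δ = 3021/2669.4 − 1 = 0.131715…
Then the exponent is δ²μ/(2 + δ) = (3021 − μ)² / (μ·(2 + δ)) = 21.724757.

21.725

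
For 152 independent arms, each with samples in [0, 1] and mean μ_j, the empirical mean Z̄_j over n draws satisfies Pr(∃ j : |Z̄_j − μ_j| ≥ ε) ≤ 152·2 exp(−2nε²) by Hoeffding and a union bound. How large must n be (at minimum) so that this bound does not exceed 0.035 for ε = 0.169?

159

Need 2·152·exp(−2nε²) ≤ 0.035, i.e. exp(−2nε²) ≤ 0.035/304.
So 2nε² ≥ ln(304/0.035) = 9.069435.
Hence n ≥ 9.069435/(2·0.169²) = 158.773.
The smallest integer n is 159.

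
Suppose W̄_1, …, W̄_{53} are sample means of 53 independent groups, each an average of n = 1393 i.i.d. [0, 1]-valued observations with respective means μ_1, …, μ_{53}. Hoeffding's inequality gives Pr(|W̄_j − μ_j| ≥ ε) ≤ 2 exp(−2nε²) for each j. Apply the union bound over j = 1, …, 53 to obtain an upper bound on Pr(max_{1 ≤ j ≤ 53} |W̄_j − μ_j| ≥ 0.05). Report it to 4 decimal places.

Per-experiment Hoeffding bound: 2·exp(−2·1393·0.05²) = 2·exp(−6.96500) = 0.0018887.
Union bound over 53 events: 53·0.0018887 = 0.10010.

0.1001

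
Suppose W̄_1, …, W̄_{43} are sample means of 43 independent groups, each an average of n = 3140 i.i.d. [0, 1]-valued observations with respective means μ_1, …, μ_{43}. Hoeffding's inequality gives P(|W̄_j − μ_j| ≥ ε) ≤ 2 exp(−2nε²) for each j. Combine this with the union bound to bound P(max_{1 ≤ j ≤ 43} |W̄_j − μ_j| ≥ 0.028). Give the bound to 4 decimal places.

Per-experiment Hoeffding bound: 2·exp(−2·3140·0.028²) = 2·exp(−4.92352) = 0.014547.
Union bound over 43 events: 43·0.014547 = 0.62552.

0.6255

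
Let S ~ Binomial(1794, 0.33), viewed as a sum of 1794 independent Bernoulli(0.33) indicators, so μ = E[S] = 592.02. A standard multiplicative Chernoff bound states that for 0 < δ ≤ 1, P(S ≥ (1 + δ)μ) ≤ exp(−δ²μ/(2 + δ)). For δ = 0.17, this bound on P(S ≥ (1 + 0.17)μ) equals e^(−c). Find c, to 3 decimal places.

7.885

c = δ²μ/(2 + δ) = 0.17²·592.02/(2 + 0.17) = 7.8845.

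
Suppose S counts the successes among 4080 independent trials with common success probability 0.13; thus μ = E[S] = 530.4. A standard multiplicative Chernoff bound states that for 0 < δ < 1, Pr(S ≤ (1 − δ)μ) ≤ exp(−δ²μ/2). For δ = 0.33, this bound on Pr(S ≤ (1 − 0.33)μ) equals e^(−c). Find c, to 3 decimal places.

c = δ²μ/2 = 0.33²·530.4/2 = 28.8803.

28.880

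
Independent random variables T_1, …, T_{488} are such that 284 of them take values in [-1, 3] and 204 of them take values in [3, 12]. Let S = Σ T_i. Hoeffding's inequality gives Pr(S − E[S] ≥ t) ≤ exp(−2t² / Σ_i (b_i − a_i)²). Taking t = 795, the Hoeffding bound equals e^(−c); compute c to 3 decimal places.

59.999

Σ(b_i − a_i)² = 284·4² + 204·9² = 21068.
c = 2t² / 21068 = 2·795² / 21068 = 59.9986.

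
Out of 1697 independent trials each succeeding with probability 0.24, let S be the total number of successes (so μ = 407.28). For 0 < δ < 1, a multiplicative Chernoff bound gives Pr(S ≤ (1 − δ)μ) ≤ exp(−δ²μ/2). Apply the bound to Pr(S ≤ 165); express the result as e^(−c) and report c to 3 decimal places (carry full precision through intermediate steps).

Write 165 = (1 − δ)μ, so δ = 1 − 165/407.28 = 0.5948733…
Then the exponent is δ²μ/2 = (μ − 165)²/(2μ) = 72.062952.

72.063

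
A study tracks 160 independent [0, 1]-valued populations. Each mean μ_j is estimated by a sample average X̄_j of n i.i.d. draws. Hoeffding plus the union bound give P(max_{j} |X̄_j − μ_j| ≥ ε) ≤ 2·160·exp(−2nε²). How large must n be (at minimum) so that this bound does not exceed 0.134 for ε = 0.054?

Need 2·160·exp(−2nε²) ≤ 0.134, i.e. exp(−2nε²) ≤ 0.134/320.
So 2nε² ≥ ln(320/0.134) = 7.778236.
Hence n ≥ 7.778236/(2·0.054²) = 1333.717.
The smallest integer n is 1334.

1334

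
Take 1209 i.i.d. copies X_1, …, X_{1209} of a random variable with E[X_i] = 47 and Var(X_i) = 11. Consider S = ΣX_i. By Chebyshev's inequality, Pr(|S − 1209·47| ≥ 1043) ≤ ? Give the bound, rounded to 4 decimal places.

0.0122

Var(S) = n·Var(X_i) = 1209·11 = 13299.
Chebyshev: Pr(|S − 1209·47| ≥ 1043) ≤ Var(S)/1043² = 13299/1087849 = 0.0122.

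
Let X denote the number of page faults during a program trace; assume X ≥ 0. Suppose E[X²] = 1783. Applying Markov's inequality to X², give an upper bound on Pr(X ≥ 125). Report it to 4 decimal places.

0.1141

Since X ≥ 0, the event {X ≥ 125} is the same as {X² ≥ 15625}.
Markov's inequality applied to X² gives Pr(X² ≥ 15625) ≤ E[X²]/15625 = 1783/15625 = 0.1141.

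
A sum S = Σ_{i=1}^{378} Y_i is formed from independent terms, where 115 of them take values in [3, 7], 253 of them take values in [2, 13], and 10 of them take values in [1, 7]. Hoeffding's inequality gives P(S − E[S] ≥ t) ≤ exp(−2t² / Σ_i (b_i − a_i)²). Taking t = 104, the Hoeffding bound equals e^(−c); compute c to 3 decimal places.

0.659

Σ(b_i − a_i)² = 115·4² + 253·11² + 10·6² = 32813.
c = 2t² / 32813 = 2·104² / 32813 = 0.6593.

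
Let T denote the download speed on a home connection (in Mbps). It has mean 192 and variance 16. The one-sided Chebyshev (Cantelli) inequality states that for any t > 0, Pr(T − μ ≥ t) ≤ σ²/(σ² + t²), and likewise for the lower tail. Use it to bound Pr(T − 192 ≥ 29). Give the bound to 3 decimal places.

Here σ² = 16 and t = 29, so σ² + t² = 857.
Cantelli's bound: 16/857 = 0.0187.

0.019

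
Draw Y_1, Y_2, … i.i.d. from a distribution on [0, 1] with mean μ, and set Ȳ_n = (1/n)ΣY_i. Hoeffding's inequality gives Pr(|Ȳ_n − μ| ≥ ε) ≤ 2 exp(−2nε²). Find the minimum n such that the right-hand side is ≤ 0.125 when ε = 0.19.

39

Require 2·exp(−2nε²) ≤ 0.125, i.e. 2nε² ≥ ln(2/0.125) = 2.772589.
So n ≥ 2.772589 / (2·0.19²) = 38.402.
The smallest integer n is 39.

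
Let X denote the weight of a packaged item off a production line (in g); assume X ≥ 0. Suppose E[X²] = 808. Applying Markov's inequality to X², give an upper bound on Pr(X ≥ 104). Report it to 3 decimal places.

Since X ≥ 0, the event {X ≥ 104} is the same as {X² ≥ 10816}.
Markov's inequality applied to X² gives Pr(X² ≥ 10816) ≤ E[X²]/10816 = 808/10816 = 0.0747.

0.075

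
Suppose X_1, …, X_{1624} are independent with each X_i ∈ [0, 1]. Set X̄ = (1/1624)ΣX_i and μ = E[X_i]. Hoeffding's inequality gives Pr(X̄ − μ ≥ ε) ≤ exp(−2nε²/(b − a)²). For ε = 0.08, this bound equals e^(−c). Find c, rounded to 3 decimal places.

20.787

c = 2nε²/(b − a)² = 2·1624·0.08² / 1² = 20.7872.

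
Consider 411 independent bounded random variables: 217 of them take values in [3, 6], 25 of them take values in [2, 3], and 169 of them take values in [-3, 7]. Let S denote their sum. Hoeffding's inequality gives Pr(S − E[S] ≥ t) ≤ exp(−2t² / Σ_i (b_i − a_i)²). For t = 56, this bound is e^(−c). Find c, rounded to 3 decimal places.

Σ(b_i − a_i)² = 217·3² + 25·1² + 169·10² = 18878.
c = 2t² / 18878 = 2·56² / 18878 = 0.3322.

0.332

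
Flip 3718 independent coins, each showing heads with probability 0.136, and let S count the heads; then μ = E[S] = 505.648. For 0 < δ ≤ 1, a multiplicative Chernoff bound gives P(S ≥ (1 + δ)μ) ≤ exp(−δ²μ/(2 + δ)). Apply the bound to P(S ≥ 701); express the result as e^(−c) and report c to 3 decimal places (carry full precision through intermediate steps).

31.627

Write 701 = (1 + δ)μ, so δ = 701/505.648 − 1 = 0.3863399…
Then the exponent is δ²μ/(2 + δ) = (701 − μ)² / (μ·(2 + δ)) = 31.626791.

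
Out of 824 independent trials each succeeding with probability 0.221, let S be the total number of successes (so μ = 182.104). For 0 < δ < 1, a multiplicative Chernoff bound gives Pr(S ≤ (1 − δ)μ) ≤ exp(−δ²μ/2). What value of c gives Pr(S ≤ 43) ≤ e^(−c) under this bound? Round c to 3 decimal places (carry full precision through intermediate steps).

53.129

Write 43 = (1 − δ)μ, so δ = 1 − 43/182.104 = 0.7638712…
Then the exponent is δ²μ/2 = (μ − 43)²/(2μ) = 53.128769.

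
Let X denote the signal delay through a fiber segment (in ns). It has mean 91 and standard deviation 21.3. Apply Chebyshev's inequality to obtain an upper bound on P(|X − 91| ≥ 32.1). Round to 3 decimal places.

0.440

Chebyshev: P(|X − μ| ≥ t) ≤ Var(X)/t².
Var(X) = σ² = 21.3² = 453.69.
Bound = 453.69 / 1030.41 = 0.4403.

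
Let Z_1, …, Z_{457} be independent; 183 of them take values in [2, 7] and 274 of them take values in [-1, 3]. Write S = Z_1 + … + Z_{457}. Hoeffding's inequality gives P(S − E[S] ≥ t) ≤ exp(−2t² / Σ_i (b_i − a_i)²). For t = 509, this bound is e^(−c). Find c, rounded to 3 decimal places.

Σ(b_i − a_i)² = 183·5² + 274·4² = 8959.
c = 2t² / 8959 = 2·509² / 8959 = 57.8370.

57.837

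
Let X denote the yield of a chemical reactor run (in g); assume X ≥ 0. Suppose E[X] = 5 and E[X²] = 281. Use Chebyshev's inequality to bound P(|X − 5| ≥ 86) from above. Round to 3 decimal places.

Var(X) = E[X²] − (E[X])² = 281 − 25 = 256.
Chebyshev's inequality: P(|X − μ| ≥ t) ≤ Var(X)/t² = 256/7396 = 0.0346.

0.035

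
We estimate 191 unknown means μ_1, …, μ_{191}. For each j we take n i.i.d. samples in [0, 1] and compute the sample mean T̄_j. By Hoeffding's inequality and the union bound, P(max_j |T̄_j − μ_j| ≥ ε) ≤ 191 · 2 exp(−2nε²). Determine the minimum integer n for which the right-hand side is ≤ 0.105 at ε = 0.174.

Need 2·191·exp(−2nε²) ≤ 0.105, i.e. exp(−2nε²) ≤ 0.105/382.
So 2nε² ≥ ln(382/0.105) = 8.199216.
Hence n ≥ 8.199216/(2·0.174²) = 135.408.
The smallest integer n is 136.

136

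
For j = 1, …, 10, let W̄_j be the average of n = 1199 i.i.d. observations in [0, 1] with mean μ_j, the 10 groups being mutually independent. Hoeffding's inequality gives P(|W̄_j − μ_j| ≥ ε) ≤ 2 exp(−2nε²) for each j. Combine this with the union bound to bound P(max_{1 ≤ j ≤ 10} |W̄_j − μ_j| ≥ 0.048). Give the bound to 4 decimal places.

0.0797

Per-experiment Hoeffding bound: 2·exp(−2·1199·0.048²) = 2·exp(−5.52499) = 0.0079718.
Union bound over 10 events: 10·0.0079718 = 0.07972.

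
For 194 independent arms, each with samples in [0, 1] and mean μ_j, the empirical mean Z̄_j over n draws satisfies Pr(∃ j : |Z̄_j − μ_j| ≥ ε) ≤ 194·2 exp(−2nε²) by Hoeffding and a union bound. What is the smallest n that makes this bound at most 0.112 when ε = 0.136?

Need 2·194·exp(−2nε²) ≤ 0.112, i.e. exp(−2nε²) ≤ 0.112/388.
So 2nε² ≥ ln(388/0.112) = 8.150262.
Hence n ≥ 8.150262/(2·0.136²) = 220.325.
The smallest integer n is 221.

221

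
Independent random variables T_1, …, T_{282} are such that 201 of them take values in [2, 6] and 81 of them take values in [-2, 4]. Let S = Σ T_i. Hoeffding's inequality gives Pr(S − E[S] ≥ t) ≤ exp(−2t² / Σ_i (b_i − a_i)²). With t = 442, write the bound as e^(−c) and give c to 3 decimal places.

63.720

Σ(b_i − a_i)² = 201·4² + 81·6² = 6132.
c = 2t² / 6132 = 2·442² / 6132 = 63.7195.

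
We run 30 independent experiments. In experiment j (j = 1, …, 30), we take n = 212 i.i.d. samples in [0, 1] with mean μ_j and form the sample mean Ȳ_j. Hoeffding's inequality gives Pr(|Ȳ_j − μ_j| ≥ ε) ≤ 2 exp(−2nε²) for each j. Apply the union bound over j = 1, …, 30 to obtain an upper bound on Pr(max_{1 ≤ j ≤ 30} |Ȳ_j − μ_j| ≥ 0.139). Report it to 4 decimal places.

0.0166

Per-experiment Hoeffding bound: 2·exp(−2·212·0.139²) = 2·exp(−8.19210) = 0.00055366.
Union bound over 30 events: 30·0.00055366 = 0.01661.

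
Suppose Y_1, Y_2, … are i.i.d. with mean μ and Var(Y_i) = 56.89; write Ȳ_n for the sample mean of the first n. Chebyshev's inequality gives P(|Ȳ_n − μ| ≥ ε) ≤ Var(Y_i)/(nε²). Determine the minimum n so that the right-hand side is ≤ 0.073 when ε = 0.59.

2239

Require 56.89/(n·0.59²) ≤ 0.073, i.e. n ≥ 56.89/(0.073·0.59²) = 2238.768.
The smallest integer n is 2239.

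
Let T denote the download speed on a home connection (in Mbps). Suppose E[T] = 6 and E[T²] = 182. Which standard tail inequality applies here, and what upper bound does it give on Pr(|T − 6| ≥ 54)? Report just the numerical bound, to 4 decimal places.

The first two moments determine the variance, so Chebyshev's inequality is the sharpest standard bound available.
Var(T) = E[T²] − (E[T])² = 182 − 36 = 146.
Chebyshev's inequality: Pr(|T − μ| ≥ t) ≤ Var(T)/t² = 146/2916 = 0.0501.

0.0501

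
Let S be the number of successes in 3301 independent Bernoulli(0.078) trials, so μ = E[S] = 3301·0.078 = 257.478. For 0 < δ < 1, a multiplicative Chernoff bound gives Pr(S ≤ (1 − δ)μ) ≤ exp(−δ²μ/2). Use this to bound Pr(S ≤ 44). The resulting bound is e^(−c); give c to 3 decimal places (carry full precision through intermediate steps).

88.499

Write 44 = (1 − δ)μ, so δ = 1 − 44/257.478 = 0.8291116…
Then the exponent is δ²μ/2 = (μ − 44)²/(2μ) = 88.498545.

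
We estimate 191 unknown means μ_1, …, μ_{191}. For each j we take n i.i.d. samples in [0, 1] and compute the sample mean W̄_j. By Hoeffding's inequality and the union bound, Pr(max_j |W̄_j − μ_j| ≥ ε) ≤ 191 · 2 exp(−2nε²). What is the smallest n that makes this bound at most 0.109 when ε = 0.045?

2016

Need 2·191·exp(−2nε²) ≤ 0.109, i.e. exp(−2nε²) ≤ 0.109/382.
So 2nε² ≥ ln(382/0.109) = 8.161828.
Hence n ≥ 8.161828/(2·0.045²) = 2015.266.
The smallest integer n is 2016.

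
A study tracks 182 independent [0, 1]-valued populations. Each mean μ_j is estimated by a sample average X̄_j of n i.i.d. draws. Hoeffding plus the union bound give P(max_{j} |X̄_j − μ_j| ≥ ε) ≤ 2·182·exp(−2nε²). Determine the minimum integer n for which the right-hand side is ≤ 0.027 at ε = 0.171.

Need 2·182·exp(−2nε²) ≤ 0.027, i.e. exp(−2nε²) ≤ 0.027/364.
So 2nε² ≥ ln(364/0.027) = 9.509072.
Hence n ≥ 9.509072/(2·0.171²) = 162.598.
The smallest integer n is 163.

163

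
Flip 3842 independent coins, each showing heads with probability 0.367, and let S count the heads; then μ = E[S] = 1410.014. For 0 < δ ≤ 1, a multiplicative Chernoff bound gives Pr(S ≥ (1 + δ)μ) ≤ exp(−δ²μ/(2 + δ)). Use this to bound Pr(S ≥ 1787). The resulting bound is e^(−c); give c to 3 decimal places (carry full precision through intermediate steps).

44.453

Write 1787 = (1 + δ)μ, so δ = 1787/1410.014 − 1 = 0.2673633…
Then the exponent is δ²μ/(2 + δ) = (1787 − μ)² / (μ·(2 + δ)) = 44.453494.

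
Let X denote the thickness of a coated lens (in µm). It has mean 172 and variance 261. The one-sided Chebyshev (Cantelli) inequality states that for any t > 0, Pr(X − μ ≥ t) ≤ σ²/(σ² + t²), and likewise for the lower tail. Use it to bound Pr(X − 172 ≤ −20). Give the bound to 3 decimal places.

0.395

Here σ² = 261 and t = 20, so σ² + t² = 661.
Cantelli's bound: 261/661 = 0.3949.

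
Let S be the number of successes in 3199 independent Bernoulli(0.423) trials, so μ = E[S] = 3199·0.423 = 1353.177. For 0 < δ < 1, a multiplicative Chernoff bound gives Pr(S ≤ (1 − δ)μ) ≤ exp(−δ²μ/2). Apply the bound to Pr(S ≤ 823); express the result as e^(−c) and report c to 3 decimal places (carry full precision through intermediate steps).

Write 823 = (1 − δ)μ, so δ = 1 − 823/1353.177 = 0.3918017…
Then the exponent is δ²μ/2 = (μ − 823)²/(2μ) = 103.862115.

103.862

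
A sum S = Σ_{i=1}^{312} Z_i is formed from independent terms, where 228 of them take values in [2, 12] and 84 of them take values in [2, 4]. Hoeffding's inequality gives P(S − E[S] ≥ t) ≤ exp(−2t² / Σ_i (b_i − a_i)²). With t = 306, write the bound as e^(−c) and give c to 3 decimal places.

Σ(b_i − a_i)² = 228·10² + 84·2² = 23136.
c = 2t² / 23136 = 2·306² / 23136 = 8.0944.

8.094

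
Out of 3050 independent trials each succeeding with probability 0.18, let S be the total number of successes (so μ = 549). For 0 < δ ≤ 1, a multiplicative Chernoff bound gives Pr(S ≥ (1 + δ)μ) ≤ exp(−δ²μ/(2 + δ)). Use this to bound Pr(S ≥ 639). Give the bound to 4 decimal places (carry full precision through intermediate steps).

Write 639 = (1 + δ)μ, so δ = 639/549 − 1 = 0.1639344…
Then the exponent is δ²μ/(2 + δ) = (639 − μ)² / (μ·(2 + δ)) = 6.818182.
Bound = exp(−6.818182) = 0.00109.

0.0011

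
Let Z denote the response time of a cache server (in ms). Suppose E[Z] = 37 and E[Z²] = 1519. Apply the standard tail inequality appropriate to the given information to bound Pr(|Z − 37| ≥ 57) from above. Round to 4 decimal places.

0.0462

The first two moments determine the variance, so Chebyshev's inequality is the sharpest standard bound available.
Var(Z) = E[Z²] − (E[Z])² = 1519 − 1369 = 150.
Chebyshev's inequality: Pr(|Z − μ| ≥ t) ≤ Var(Z)/t² = 150/3249 = 0.0462.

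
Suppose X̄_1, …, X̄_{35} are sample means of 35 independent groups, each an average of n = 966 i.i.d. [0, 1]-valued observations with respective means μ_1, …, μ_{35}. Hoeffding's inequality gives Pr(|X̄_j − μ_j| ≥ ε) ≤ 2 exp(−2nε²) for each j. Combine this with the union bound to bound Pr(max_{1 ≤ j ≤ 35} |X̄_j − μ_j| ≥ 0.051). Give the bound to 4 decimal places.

Per-experiment Hoeffding bound: 2·exp(−2·966·0.051²) = 2·exp(−5.02513) = 0.013141.
Union bound over 35 events: 35·0.013141 = 0.45995.

0.4600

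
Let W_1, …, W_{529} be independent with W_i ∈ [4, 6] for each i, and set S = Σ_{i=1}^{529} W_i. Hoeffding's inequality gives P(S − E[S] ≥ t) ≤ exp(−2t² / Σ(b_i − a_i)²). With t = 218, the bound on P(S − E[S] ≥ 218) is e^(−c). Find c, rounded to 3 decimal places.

44.919

Σ(b_i − a_i)² = 529·(2)² = 2116.
c = 2t²/2116 = 2·218²/2116 = 44.9187.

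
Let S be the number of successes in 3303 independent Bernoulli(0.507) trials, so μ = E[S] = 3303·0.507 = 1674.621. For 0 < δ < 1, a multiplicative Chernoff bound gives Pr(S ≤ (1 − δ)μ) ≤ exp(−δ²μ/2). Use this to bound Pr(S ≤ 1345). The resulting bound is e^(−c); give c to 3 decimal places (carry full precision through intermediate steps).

Write 1345 = (1 − δ)μ, so δ = 1 − 1345/1674.621 = 0.1968332…
Then the exponent is δ²μ/2 = (μ − 1345)²/(2μ) = 32.440177.

32.440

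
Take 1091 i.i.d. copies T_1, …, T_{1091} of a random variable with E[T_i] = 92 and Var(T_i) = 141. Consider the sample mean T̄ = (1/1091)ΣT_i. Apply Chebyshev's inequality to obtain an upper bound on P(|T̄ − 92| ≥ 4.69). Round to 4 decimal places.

Var(T̄) = Var(T_i)/n = 141/1091 = 0.12924.
Chebyshev: P(|T̄ − 92| ≥ 4.69) ≤ Var(T̄)/(4.69)² = 141/(1091·4.69²) = 0.0059.

0.0059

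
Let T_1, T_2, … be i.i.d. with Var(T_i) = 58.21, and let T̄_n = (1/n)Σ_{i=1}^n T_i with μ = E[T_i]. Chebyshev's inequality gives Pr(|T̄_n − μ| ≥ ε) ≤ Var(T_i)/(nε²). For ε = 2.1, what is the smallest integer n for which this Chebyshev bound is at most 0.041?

Require 58.21/(n·2.1²) ≤ 0.041, i.e. n ≥ 58.21/(0.041·2.1²) = 321.940.
The smallest integer n is 322.

322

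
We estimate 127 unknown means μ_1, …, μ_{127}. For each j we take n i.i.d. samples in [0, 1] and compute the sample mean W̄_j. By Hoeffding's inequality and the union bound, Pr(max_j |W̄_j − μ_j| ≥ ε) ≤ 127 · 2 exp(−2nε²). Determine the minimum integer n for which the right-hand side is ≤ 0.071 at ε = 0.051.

1573

Need 2·127·exp(−2nε²) ≤ 0.071, i.e. exp(−2nε²) ≤ 0.071/254.
So 2nε² ≥ ln(254/0.071) = 8.182410.
Hence n ≥ 8.182410/(2·0.051²) = 1572.935.
The smallest integer n is 1573.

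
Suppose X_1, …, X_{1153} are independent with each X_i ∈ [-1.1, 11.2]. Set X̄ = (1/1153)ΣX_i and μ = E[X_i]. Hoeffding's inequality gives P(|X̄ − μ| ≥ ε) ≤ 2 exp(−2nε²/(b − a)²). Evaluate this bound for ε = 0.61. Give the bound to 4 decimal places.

0.0069

Exponent: 2nε²/(b − a)² = 2·1153·0.61² / 12.3² = 5.67164.
Bound = 2·exp(−5.67164) = 0.00688.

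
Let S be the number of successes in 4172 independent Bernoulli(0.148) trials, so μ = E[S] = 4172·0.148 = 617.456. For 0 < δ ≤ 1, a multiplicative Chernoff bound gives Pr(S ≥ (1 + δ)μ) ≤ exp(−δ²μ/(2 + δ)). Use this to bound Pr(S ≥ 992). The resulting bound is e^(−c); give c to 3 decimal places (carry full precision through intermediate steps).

87.162

Write 992 = (1 + δ)μ, so δ = 992/617.456 − 1 = 0.6065922…
Then the exponent is δ²μ/(2 + δ) = (992 − μ)² / (μ·(2 + δ)) = 87.161878.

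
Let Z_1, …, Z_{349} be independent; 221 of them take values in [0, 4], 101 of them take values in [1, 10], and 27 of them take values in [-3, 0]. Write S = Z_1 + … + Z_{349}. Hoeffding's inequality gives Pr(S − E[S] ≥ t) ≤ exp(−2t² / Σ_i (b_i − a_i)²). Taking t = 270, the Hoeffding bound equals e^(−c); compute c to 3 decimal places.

Σ(b_i − a_i)² = 221·4² + 101·9² + 27·3² = 11960.
c = 2t² / 11960 = 2·270² / 11960 = 12.1906.

12.191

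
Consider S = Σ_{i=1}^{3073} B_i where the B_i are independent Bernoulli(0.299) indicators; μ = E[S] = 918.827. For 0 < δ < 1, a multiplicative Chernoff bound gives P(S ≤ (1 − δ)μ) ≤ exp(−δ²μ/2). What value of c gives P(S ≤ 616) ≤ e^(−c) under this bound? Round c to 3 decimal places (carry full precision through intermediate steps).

Write 616 = (1 − δ)μ, so δ = 1 − 616/918.827 = 0.32958…
Then the exponent is δ²μ/2 = (μ − 616)²/(2μ) = 49.902861.

49.903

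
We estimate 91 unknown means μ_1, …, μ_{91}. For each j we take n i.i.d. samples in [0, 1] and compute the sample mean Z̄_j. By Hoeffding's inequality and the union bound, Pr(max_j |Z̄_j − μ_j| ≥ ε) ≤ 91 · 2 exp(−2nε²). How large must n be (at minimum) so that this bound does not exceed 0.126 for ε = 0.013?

21526

Need 2·91·exp(−2nε²) ≤ 0.126, i.e. exp(−2nε²) ≤ 0.126/182.
So 2nε² ≥ ln(182/0.126) = 7.275480.
Hence n ≥ 7.275480/(2·0.013²) = 21525.089.
The smallest integer n is 21526.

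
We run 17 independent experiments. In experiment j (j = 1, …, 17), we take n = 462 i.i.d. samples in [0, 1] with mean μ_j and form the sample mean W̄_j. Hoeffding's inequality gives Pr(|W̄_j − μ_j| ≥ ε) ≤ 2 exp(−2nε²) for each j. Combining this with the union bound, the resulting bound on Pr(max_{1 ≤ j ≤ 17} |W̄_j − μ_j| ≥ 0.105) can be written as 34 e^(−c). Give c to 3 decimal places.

Union bound over the 17 events: Pr(max_{1 ≤ j ≤ 17} |W̄_j − μ_j| ≥ 0.105) ≤ 17·2·exp(−2nε²) = 34 exp(−2·462·0.105²).
So c = 2·462·0.105² = 10.1871.

10.187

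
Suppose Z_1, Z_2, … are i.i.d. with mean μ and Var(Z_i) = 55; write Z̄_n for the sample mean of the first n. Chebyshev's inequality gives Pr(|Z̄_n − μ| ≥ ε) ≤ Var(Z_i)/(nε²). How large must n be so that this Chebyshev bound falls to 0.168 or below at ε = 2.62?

Require 55/(n·2.62²) ≤ 0.168, i.e. n ≥ 55/(0.168·2.62²) = 47.693.
The smallest integer n is 48.

48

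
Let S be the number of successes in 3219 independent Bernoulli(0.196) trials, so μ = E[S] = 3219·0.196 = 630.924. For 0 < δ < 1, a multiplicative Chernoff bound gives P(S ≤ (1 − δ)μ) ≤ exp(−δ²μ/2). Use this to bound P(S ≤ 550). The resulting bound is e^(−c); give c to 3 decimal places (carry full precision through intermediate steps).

5.190

Write 550 = (1 − δ)μ, so δ = 1 − 550/630.924 = 0.1282627…
Then the exponent is δ²μ/2 = (μ − 550)²/(2μ) = 5.189764.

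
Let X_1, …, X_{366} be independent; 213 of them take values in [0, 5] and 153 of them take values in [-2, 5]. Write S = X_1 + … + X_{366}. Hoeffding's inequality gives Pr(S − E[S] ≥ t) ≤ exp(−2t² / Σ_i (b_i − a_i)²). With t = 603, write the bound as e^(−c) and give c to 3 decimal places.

56.716

Σ(b_i − a_i)² = 213·5² + 153·7² = 12822.
c = 2t² / 12822 = 2·603² / 12822 = 56.7164.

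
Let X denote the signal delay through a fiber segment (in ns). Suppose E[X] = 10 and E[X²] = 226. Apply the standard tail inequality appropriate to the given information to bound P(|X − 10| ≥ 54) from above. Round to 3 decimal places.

0.043

The first two moments determine the variance, so Chebyshev's inequality is the sharpest standard bound available.
Var(X) = E[X²] − (E[X])² = 226 − 100 = 126.
Chebyshev's inequality: P(|X − μ| ≥ t) ≤ Var(X)/t² = 126/2916 = 0.0432.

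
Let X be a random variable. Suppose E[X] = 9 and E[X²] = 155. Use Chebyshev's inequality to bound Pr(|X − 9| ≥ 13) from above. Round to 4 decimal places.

Var(X) = E[X²] − (E[X])² = 155 − 81 = 74.
Chebyshev's inequality: Pr(|X − μ| ≥ t) ≤ Var(X)/t² = 74/169 = 0.4379.

0.4379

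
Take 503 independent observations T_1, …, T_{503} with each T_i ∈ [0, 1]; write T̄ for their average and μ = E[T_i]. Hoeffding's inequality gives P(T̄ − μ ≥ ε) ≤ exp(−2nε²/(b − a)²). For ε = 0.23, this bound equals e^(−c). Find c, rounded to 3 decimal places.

c = 2nε²/(b − a)² = 2·503·0.23² / 1² = 53.2174.

53.217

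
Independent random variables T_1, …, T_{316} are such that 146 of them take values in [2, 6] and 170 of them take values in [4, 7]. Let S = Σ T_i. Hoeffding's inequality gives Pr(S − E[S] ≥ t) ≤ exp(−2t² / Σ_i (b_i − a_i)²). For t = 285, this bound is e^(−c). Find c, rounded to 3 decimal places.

Σ(b_i − a_i)² = 146·4² + 170·3² = 3866.
c = 2t² / 3866 = 2·285² / 3866 = 42.0202.

42.020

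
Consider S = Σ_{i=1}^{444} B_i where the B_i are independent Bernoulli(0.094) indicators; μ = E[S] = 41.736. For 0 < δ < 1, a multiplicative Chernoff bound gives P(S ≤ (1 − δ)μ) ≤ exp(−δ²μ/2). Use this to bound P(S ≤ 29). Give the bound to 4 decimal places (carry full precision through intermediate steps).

Write 29 = (1 − δ)μ, so δ = 1 − 29/41.736 = 0.3051562…
Then the exponent is δ²μ/2 = (μ − 29)²/(2μ) = 1.943235.
Bound = exp(−1.943235) = 0.14324.

0.1432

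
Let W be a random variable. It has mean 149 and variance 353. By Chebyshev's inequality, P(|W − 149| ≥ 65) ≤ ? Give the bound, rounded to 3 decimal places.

Chebyshev: P(|W − μ| ≥ t) ≤ Var(W)/t².
Bound = 353 / 4225 = 0.0836.

0.084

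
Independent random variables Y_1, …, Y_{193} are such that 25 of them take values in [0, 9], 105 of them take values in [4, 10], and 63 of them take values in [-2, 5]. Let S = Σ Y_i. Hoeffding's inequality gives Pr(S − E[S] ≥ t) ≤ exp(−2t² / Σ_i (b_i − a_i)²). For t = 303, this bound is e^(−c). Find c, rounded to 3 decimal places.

20.650

Σ(b_i − a_i)² = 25·9² + 105·6² + 63·7² = 8892.
c = 2t² / 8892 = 2·303² / 8892 = 20.6498.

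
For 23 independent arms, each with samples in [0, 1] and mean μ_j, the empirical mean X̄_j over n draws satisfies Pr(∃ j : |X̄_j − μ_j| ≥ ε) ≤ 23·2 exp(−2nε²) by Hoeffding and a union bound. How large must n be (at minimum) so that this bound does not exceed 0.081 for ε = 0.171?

109

Need 2·23·exp(−2nε²) ≤ 0.081, i.e. exp(−2nε²) ≤ 0.081/46.
So 2nε² ≥ ln(46/0.081) = 6.341948.
Hence n ≥ 6.341948/(2·0.171²) = 108.443.
The smallest integer n is 109.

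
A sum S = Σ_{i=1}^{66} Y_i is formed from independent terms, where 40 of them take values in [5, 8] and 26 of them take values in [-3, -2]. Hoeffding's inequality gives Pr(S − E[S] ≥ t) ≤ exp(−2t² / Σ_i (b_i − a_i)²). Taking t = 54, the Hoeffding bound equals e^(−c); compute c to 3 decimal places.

Σ(b_i − a_i)² = 40·3² + 26·1² = 386.
c = 2t² / 386 = 2·54² / 386 = 15.1088.

15.109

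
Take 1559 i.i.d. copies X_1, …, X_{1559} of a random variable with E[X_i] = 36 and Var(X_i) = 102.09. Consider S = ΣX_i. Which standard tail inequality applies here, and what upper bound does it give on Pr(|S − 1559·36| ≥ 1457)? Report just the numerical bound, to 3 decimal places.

With mean and variance of each term known, Chebyshev's inequality bounds the deviation of the sum (or sample mean).
Var(S) = n·Var(X_i) = 1559·102.09 = 159158.31.
Chebyshev: Pr(|S − 1559·36| ≥ 1457) ≤ Var(S)/1457² = 159158.31/2122849 = 0.0750.

0.075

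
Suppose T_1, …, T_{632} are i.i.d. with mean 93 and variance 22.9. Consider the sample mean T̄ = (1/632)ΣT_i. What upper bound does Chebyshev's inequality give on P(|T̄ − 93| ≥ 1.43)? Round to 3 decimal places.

0.018

Var(T̄) = Var(T_i)/n = 22.9/632 = 0.036234.
Chebyshev: P(|T̄ − 93| ≥ 1.43) ≤ Var(T̄)/(1.43)² = 22.9/(632·1.43²) = 0.0177.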